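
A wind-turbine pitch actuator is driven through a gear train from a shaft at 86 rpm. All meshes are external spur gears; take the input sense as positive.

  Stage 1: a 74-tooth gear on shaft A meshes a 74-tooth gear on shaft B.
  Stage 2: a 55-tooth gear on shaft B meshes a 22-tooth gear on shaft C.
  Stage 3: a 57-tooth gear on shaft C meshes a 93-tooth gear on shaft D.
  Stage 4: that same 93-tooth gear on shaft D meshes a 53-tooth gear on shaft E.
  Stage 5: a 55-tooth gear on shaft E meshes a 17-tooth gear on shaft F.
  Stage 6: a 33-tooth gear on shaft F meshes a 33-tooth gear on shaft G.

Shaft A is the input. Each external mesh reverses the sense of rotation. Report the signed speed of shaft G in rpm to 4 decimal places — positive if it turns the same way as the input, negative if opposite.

Stage 1 [74T→74T]: ω = 86.0000×74/74 = 86.0000 rpm, dir flips to −; running = −86.0000
Stage 2 [55T→22T]: ω = 86.0000×55/22 = 215.0000 rpm, dir flips to +; running = +215.0000
Stage 3 [57T→93T]: ω = 215.0000×57/93 = 131.7742 rpm, dir flips to −; running = −131.7742
Stage 4 [93T→53T]: ω = 131.7742×93/53 = 231.2264 rpm, dir flips to +; running = +231.2264
Stage 5 [55T→17T]: ω = 231.2264×55/17 = 748.0855 rpm, dir flips to −; running = −748.0855
Stage 6 [33T→33T]: ω = 748.0855×33/33 = 748.0855 rpm, dir flips to +; running = +748.0855

+748.0855 rpm (same as input, |ω| = 748.0855 rpm)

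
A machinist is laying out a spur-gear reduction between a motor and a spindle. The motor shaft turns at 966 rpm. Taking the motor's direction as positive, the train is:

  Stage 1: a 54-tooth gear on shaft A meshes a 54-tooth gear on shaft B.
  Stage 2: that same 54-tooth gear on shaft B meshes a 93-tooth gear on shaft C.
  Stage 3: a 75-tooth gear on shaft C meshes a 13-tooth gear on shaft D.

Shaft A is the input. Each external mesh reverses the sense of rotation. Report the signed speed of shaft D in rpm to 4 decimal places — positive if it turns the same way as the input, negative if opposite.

-3235.9801 rpm (opposite to input, |ω| = 3235.9801 rpm)

Stage 1 [54T→54T]: ω = 966.0000×54/54 = 966.0000 rpm, dir flips to −; running = −966.0000
Stage 2 [54T→93T]: ω = 966.0000×54/93 = 560.9032 rpm, dir flips to +; running = +560.9032
Stage 3 [75T→13T]: ω = 560.9032×75/13 = 3235.9801 rpm, dir flips to −; running = −3235.9801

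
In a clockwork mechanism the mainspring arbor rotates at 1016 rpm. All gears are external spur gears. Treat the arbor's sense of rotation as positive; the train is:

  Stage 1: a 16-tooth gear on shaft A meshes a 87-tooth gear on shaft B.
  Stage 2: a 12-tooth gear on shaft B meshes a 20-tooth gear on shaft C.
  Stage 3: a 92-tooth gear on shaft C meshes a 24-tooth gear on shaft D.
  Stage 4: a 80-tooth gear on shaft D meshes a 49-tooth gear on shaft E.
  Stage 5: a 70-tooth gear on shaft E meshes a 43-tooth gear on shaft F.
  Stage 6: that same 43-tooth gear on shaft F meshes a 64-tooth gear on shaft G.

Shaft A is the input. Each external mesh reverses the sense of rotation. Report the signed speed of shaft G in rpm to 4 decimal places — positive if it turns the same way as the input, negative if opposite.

+767.4220 rpm (same as input, |ω| = 767.4220 rpm)

Stage 1 [16T→87T]: ω = 1016.0000×16/87 = 186.8506 rpm, dir flips to −; running = −186.8506
Stage 2 [12T→20T]: ω = 186.8506×12/20 = 112.1103 rpm, dir flips to +; running = +112.1103
Stage 3 [92T→24T]: ω = 112.1103×92/24 = 429.7563 rpm, dir flips to −; running = −429.7563
Stage 4 [80T→49T]: ω = 429.7563×80/49 = 701.6430 rpm, dir flips to +; running = +701.6430
Stage 5 [70T→43T]: ω = 701.6430×70/43 = 1142.2095 rpm, dir flips to −; running = −1142.2095
Stage 6 [43T→64T]: ω = 1142.2095×43/64 = 767.4220 rpm, dir flips to +; running = +767.4220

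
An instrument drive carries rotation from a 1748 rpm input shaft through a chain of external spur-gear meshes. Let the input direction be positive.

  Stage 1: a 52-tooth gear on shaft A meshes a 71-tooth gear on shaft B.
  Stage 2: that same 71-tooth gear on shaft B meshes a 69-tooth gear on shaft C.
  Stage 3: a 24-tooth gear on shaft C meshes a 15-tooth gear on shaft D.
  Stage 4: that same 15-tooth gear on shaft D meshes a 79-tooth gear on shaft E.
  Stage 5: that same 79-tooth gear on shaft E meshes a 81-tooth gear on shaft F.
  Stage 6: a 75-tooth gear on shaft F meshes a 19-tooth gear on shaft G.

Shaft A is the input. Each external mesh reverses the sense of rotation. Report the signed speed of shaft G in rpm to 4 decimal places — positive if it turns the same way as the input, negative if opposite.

+1540.7407 rpm (same as input, |ω| = 1540.7407 rpm)

Stage 1 [52T→71T]: ω = 1748.0000×52/71 = 1280.2254 rpm, dir flips to −; running = −1280.2254
Stage 2 [71T→69T]: ω = 1280.2254×71/69 = 1317.3333 rpm, dir flips to +; running = +1317.3333
Stage 3 [24T→15T]: ω = 1317.3333×24/15 = 2107.7333 rpm, dir flips to −; running = −2107.7333
Stage 4 [15T→79T]: ω = 2107.7333×15/79 = 400.2025 rpm, dir flips to +; running = +400.2025
Stage 5 [79T→81T]: ω = 400.2025×79/81 = 390.3210 rpm, dir flips to −; running = −390.3210
Stage 6 [75T→19T]: ω = 390.3210×75/19 = 1540.7407 rpm, dir flips to +; running = +1540.7407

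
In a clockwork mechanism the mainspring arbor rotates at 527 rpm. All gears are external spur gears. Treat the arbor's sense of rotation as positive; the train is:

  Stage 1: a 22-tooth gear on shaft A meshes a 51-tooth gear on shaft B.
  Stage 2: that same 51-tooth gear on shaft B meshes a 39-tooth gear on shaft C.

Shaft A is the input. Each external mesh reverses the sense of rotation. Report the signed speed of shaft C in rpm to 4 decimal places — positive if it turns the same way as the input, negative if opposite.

Stage 1 [22T→51T]: ω = 527.0000×22/51 = 227.3333 rpm, dir flips to −; running = −227.3333
Stage 2 [51T→39T]: ω = 227.3333×51/39 = 297.2821 rpm, dir flips to +; running = +297.2821

+297.2821 rpm (same as input, |ω| = 297.2821 rpm)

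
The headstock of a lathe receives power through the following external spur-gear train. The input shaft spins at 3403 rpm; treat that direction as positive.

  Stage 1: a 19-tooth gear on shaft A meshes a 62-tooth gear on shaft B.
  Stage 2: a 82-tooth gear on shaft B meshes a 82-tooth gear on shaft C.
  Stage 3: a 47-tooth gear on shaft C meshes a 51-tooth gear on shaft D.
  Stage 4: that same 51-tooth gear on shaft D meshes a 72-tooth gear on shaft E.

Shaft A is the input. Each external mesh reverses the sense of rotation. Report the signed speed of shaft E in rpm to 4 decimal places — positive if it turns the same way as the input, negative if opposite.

Stage 1 [19T→62T]: ω = 3403.0000×19/62 = 1042.8548 rpm, dir flips to −; running = −1042.8548
Stage 2 [82T→82T]: ω = 1042.8548×82/82 = 1042.8548 rpm, dir flips to +; running = +1042.8548
Stage 3 [47T→51T]: ω = 1042.8548×47/51 = 961.0623 rpm, dir flips to −; running = −961.0623
Stage 4 [51T→72T]: ω = 961.0623×51/72 = 680.7525 rpm, dir flips to +; running = +680.7525

+680.7525 rpm (same as input, |ω| = 680.7525 rpm)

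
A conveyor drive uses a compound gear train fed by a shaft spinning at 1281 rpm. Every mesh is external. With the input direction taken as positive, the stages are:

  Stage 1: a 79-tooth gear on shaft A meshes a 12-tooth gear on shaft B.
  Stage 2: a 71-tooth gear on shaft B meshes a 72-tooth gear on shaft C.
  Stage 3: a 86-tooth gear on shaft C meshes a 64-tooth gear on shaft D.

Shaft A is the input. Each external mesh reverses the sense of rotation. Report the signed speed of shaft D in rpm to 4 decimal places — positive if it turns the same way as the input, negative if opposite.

Stage 1 [79T→12T]: ω = 1281.0000×79/12 = 8433.2500 rpm, dir flips to −; running = −8433.2500
Stage 2 [71T→72T]: ω = 8433.2500×71/72 = 8316.1215 rpm, dir flips to +; running = +8316.1215
Stage 3 [86T→64T]: ω = 8316.1215×86/64 = 11174.7883 rpm, dir flips to −; running = −11174.7883

-11174.7883 rpm (opposite to input, |ω| = 11174.7883 rpm)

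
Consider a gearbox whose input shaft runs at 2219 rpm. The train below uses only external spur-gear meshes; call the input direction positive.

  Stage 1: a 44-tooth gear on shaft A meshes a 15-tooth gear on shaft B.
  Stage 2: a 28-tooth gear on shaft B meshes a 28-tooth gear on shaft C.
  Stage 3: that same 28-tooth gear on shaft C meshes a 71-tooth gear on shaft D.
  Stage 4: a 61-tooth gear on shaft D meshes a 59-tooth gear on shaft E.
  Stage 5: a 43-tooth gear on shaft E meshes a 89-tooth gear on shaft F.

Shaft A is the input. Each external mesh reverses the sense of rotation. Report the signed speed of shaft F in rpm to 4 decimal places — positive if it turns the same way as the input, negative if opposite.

-1282.2558 rpm (opposite to input, |ω| = 1282.2558 rpm)

Stage 1 [44T→15T]: ω = 2219.0000×44/15 = 6509.0667 rpm, dir flips to −; running = −6509.0667
Stage 2 [28T→28T]: ω = 6509.0667×28/28 = 6509.0667 rpm, dir flips to +; running = +6509.0667
Stage 3 [28T→71T]: ω = 6509.0667×28/71 = 2566.9559 rpm, dir flips to −; running = −2566.9559
Stage 4 [61T→59T]: ω = 2566.9559×61/59 = 2653.9713 rpm, dir flips to +; running = +2653.9713
Stage 5 [43T→89T]: ω = 2653.9713×43/89 = 1282.2558 rpm, dir flips to −; running = −1282.2558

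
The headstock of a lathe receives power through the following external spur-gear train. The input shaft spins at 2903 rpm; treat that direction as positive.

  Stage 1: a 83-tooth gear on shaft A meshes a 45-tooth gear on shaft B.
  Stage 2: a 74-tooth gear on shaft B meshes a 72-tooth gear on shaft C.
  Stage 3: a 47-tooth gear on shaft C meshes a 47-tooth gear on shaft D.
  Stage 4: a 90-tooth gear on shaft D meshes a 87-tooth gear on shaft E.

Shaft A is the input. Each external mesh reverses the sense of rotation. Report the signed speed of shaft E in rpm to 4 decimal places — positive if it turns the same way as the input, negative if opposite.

Stage 1 [83T→45T]: ω = 2903.0000×83/45 = 5354.4222 rpm, dir flips to −; running = −5354.4222
Stage 2 [74T→72T]: ω = 5354.4222×74/72 = 5503.1562 rpm, dir flips to +; running = +5503.1562
Stage 3 [47T→47T]: ω = 5503.1562×47/47 = 5503.1562 rpm, dir flips to −; running = −5503.1562
Stage 4 [90T→87T]: ω = 5503.1562×90/87 = 5692.9202 rpm, dir flips to +; running = +5692.9202

+5692.9202 rpm (same as input, |ω| = 5692.9202 rpm)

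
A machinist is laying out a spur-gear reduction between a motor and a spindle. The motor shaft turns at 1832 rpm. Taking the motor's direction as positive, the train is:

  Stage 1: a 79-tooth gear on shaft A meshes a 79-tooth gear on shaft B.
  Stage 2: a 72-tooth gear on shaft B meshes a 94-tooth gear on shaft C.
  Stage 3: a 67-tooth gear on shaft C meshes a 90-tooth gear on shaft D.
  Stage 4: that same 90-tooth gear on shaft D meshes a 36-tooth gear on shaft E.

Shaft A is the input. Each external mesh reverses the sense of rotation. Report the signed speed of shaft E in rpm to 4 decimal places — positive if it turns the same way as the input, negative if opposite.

Stage 1 [79T→79T]: ω = 1832.0000×79/79 = 1832.0000 rpm, dir flips to −; running = −1832.0000
Stage 2 [72T→94T]: ω = 1832.0000×72/94 = 1403.2340 rpm, dir flips to +; running = +1403.2340
Stage 3 [67T→90T]: ω = 1403.2340×67/90 = 1044.6298 rpm, dir flips to −; running = −1044.6298
Stage 4 [90T→36T]: ω = 1044.6298×90/36 = 2611.5745 rpm, dir flips to +; running = +2611.5745

+2611.5745 rpm (same as input, |ω| = 2611.5745 rpm)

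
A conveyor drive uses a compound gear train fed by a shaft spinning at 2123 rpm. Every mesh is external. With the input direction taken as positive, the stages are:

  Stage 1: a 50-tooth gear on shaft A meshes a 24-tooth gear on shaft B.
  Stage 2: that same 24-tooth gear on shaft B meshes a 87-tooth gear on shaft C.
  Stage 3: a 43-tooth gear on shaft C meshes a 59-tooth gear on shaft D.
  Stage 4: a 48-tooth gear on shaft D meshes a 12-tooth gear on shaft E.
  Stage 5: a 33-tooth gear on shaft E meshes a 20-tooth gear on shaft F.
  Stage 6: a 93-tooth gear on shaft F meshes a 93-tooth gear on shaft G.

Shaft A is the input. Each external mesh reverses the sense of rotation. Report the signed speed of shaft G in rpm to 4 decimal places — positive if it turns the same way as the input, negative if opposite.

+5868.9597 rpm (same as input, |ω| = 5868.9597 rpm)

Stage 1 [50T→24T]: ω = 2123.0000×50/24 = 4422.9167 rpm, dir flips to −; running = −4422.9167
Stage 2 [24T→87T]: ω = 4422.9167×24/87 = 1220.1149 rpm, dir flips to +; running = +1220.1149
Stage 3 [43T→59T]: ω = 1220.1149×43/59 = 889.2363 rpm, dir flips to −; running = −889.2363
Stage 4 [48T→12T]: ω = 889.2363×48/12 = 3556.9453 rpm, dir flips to +; running = +3556.9453
Stage 5 [33T→20T]: ω = 3556.9453×33/20 = 5868.9597 rpm, dir flips to −; running = −5868.9597
Stage 6 [93T→93T]: ω = 5868.9597×93/93 = 5868.9597 rpm, dir flips to +; running = +5868.9597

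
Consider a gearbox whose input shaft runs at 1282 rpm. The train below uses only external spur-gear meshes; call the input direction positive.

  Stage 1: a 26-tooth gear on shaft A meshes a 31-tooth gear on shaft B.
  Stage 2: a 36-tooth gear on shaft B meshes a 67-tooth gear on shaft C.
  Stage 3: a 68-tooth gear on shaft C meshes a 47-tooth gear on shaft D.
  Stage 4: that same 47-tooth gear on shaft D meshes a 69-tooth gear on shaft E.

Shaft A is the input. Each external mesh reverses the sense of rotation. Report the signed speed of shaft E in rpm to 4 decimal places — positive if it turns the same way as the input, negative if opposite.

Stage 1 [26T→31T]: ω = 1282.0000×26/31 = 1075.2258 rpm, dir flips to −; running = −1075.2258
Stage 2 [36T→67T]: ω = 1075.2258×36/67 = 577.7333 rpm, dir flips to +; running = +577.7333
Stage 3 [68T→47T]: ω = 577.7333×68/47 = 835.8694 rpm, dir flips to −; running = −835.8694
Stage 4 [47T→69T]: ω = 835.8694×47/69 = 569.3603 rpm, dir flips to +; running = +569.3603

+569.3603 rpm (same as input, |ω| = 569.3603 rpm)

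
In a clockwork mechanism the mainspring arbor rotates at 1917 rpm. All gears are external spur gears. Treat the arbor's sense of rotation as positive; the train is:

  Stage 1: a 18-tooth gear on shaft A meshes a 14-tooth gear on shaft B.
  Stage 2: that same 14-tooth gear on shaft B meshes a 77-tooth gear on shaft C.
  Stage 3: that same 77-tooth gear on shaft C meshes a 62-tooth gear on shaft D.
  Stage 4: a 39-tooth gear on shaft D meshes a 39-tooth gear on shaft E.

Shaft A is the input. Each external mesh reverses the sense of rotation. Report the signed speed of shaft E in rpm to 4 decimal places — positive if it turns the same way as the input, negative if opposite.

Stage 1 [18T→14T]: ω = 1917.0000×18/14 = 2464.7143 rpm, dir flips to −; running = −2464.7143
Stage 2 [14T→77T]: ω = 2464.7143×14/77 = 448.1299 rpm, dir flips to +; running = +448.1299
Stage 3 [77T→62T]: ω = 448.1299×77/62 = 556.5484 rpm, dir flips to −; running = −556.5484
Stage 4 [39T→39T]: ω = 556.5484×39/39 = 556.5484 rpm, dir flips to +; running = +556.5484

+556.5484 rpm (same as input, |ω| = 556.5484 rpm)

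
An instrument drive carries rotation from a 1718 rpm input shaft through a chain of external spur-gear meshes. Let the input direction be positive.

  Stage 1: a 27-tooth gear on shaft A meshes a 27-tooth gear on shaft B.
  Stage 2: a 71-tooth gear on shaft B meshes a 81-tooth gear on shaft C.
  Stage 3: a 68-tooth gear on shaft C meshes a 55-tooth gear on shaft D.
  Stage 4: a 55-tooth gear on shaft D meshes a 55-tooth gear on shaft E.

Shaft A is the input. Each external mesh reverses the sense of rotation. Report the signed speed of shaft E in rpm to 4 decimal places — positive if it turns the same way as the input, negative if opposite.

+1861.8415 rpm (same as input, |ω| = 1861.8415 rpm)

Stage 1 [27T→27T]: ω = 1718.0000×27/27 = 1718.0000 rpm, dir flips to −; running = −1718.0000
Stage 2 [71T→81T]: ω = 1718.0000×71/81 = 1505.9012 rpm, dir flips to +; running = +1505.9012
Stage 3 [68T→55T]: ω = 1505.9012×68/55 = 1861.8415 rpm, dir flips to −; running = −1861.8415
Stage 4 [55T→55T]: ω = 1861.8415×55/55 = 1861.8415 rpm, dir flips to +; running = +1861.8415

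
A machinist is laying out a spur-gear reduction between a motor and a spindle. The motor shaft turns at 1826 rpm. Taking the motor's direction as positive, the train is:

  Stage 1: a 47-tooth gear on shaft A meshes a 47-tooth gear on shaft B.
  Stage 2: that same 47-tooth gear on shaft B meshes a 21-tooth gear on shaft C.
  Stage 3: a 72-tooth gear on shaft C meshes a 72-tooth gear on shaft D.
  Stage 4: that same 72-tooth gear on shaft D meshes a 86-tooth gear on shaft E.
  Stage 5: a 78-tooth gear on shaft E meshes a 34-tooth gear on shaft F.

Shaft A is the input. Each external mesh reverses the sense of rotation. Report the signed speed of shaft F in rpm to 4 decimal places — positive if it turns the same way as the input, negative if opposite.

Stage 1 [47T→47T]: ω = 1826.0000×47/47 = 1826.0000 rpm, dir flips to −; running = −1826.0000
Stage 2 [47T→21T]: ω = 1826.0000×47/21 = 4086.7619 rpm, dir flips to +; running = +4086.7619
Stage 3 [72T→72T]: ω = 4086.7619×72/72 = 4086.7619 rpm, dir flips to −; running = −4086.7619
Stage 4 [72T→86T]: ω = 4086.7619×72/86 = 3421.4751 rpm, dir flips to +; running = +3421.4751
Stage 5 [78T→34T]: ω = 3421.4751×78/34 = 7849.2664 rpm, dir flips to −; running = −7849.2664

-7849.2664 rpm (opposite to input, |ω| = 7849.2664 rpm)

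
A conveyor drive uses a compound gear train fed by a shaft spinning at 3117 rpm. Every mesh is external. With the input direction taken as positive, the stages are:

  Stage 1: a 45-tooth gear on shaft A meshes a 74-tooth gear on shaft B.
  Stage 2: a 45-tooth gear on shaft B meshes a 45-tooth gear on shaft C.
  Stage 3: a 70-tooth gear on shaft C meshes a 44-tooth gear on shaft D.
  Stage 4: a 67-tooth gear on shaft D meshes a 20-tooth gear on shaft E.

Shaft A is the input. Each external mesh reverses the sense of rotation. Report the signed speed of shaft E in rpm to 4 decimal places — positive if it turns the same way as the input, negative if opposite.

+10102.0094 rpm (same as input, |ω| = 10102.0094 rpm)

Stage 1 [45T→74T]: ω = 3117.0000×45/74 = 1895.4730 rpm, dir flips to −; running = −1895.4730
Stage 2 [45T→45T]: ω = 1895.4730×45/45 = 1895.4730 rpm, dir flips to +; running = +1895.4730
Stage 3 [70T→44T]: ω = 1895.4730×70/44 = 3015.5252 rpm, dir flips to −; running = −3015.5252
Stage 4 [67T→20T]: ω = 3015.5252×67/20 = 10102.0094 rpm, dir flips to +; running = +10102.0094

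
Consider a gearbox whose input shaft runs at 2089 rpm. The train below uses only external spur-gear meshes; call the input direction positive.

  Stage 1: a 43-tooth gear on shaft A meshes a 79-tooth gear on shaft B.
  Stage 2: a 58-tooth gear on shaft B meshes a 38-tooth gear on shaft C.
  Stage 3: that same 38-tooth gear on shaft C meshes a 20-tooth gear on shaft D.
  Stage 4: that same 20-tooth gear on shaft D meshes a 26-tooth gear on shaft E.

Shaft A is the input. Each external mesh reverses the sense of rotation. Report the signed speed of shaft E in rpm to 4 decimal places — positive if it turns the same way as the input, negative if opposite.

+2536.4976 rpm (same as input, |ω| = 2536.4976 rpm)

Stage 1 [43T→79T]: ω = 2089.0000×43/79 = 1137.0506 rpm, dir flips to −; running = −1137.0506
Stage 2 [58T→38T]: ω = 1137.0506×58/38 = 1735.4983 rpm, dir flips to +; running = +1735.4983
Stage 3 [38T→20T]: ω = 1735.4983×38/20 = 3297.4468 rpm, dir flips to −; running = −3297.4468
Stage 4 [20T→26T]: ω = 3297.4468×20/26 = 2536.4976 rpm, dir flips to +; running = +2536.4976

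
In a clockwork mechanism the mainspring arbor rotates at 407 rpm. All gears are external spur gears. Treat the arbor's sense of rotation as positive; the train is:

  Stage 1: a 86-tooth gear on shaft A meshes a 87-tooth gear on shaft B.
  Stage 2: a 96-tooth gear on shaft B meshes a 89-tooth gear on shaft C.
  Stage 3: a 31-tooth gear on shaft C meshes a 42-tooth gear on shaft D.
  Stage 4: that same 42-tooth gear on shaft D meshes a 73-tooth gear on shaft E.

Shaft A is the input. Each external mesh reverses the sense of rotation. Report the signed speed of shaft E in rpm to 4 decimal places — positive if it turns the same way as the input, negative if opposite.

Stage 1 [86T→87T]: ω = 407.0000×86/87 = 402.3218 rpm, dir flips to −; running = −402.3218
Stage 2 [96T→89T]: ω = 402.3218×96/89 = 433.9651 rpm, dir flips to +; running = +433.9651
Stage 3 [31T→42T]: ω = 433.9651×31/42 = 320.3076 rpm, dir flips to −; running = −320.3076
Stage 4 [42T→73T]: ω = 320.3076×42/73 = 184.2866 rpm, dir flips to +; running = +184.2866

+184.2866 rpm (same as input, |ω| = 184.2866 rpm)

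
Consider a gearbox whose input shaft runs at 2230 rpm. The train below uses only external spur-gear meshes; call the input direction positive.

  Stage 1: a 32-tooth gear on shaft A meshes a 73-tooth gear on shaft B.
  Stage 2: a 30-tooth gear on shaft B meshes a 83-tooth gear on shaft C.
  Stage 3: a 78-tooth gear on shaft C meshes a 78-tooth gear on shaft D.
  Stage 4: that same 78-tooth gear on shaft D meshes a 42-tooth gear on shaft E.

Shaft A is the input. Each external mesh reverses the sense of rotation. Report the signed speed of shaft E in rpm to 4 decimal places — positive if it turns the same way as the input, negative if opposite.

+656.1762 rpm (same as input, |ω| = 656.1762 rpm)

Stage 1 [32T→73T]: ω = 2230.0000×32/73 = 977.5342 rpm, dir flips to −; running = −977.5342
Stage 2 [30T→83T]: ω = 977.5342×30/83 = 353.3256 rpm, dir flips to +; running = +353.3256
Stage 3 [78T→78T]: ω = 353.3256×78/78 = 353.3256 rpm, dir flips to −; running = −353.3256
Stage 4 [78T→42T]: ω = 353.3256×78/42 = 656.1762 rpm, dir flips to +; running = +656.1762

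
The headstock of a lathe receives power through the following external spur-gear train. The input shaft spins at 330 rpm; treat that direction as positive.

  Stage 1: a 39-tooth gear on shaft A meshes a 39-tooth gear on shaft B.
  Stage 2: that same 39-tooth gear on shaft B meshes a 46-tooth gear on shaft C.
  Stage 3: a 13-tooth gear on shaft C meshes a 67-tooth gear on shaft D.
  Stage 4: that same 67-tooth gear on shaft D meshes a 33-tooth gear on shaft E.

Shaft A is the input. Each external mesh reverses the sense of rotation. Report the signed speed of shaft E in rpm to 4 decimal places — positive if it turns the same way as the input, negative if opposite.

Stage 1 [39T→39T]: ω = 330.0000×39/39 = 330.0000 rpm, dir flips to −; running = −330.0000
Stage 2 [39T→46T]: ω = 330.0000×39/46 = 279.7826 rpm, dir flips to +; running = +279.7826
Stage 3 [13T→67T]: ω = 279.7826×13/67 = 54.2862 rpm, dir flips to −; running = −54.2862
Stage 4 [67T→33T]: ω = 54.2862×67/33 = 110.2174 rpm, dir flips to +; running = +110.2174

+110.2174 rpm (same as input, |ω| = 110.2174 rpm)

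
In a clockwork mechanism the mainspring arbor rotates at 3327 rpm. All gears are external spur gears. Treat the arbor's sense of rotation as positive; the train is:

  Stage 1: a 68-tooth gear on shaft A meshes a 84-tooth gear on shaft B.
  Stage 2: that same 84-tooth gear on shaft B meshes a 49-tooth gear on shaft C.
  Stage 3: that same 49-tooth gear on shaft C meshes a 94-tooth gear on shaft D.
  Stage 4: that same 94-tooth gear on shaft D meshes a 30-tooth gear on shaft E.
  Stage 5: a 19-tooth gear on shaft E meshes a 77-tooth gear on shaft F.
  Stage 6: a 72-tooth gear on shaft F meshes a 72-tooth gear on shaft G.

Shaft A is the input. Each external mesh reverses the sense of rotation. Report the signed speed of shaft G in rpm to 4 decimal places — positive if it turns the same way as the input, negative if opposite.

+1860.8156 rpm (same as input, |ω| = 1860.8156 rpm)

Stage 1 [68T→84T]: ω = 3327.0000×68/84 = 2693.2857 rpm, dir flips to −; running = −2693.2857
Stage 2 [84T→49T]: ω = 2693.2857×84/49 = 4617.0612 rpm, dir flips to +; running = +4617.0612
Stage 3 [49T→94T]: ω = 4617.0612×49/94 = 2406.7660 rpm, dir flips to −; running = −2406.7660
Stage 4 [94T→30T]: ω = 2406.7660×94/30 = 7541.2000 rpm, dir flips to +; running = +7541.2000
Stage 5 [19T→77T]: ω = 7541.2000×19/77 = 1860.8156 rpm, dir flips to −; running = −1860.8156
Stage 6 [72T→72T]: ω = 1860.8156×72/72 = 1860.8156 rpm, dir flips to +; running = +1860.8156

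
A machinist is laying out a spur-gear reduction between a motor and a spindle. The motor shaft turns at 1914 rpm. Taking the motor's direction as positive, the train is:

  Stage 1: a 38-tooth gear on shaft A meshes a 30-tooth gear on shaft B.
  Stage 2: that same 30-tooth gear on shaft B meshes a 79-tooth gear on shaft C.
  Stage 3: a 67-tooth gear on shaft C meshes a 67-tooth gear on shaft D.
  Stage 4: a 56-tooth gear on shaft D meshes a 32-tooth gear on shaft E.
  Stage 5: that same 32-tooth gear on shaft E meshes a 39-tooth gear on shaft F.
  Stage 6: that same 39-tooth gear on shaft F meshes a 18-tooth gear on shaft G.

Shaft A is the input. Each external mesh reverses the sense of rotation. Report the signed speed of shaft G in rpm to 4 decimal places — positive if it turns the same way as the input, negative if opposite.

Stage 1 [38T→30T]: ω = 1914.0000×38/30 = 2424.4000 rpm, dir flips to −; running = −2424.4000
Stage 2 [30T→79T]: ω = 2424.4000×30/79 = 920.6582 rpm, dir flips to +; running = +920.6582
Stage 3 [67T→67T]: ω = 920.6582×67/67 = 920.6582 rpm, dir flips to −; running = −920.6582
Stage 4 [56T→32T]: ω = 920.6582×56/32 = 1611.1519 rpm, dir flips to +; running = +1611.1519
Stage 5 [32T→39T]: ω = 1611.1519×32/39 = 1321.9708 rpm, dir flips to −; running = −1321.9708
Stage 6 [39T→18T]: ω = 1321.9708×39/18 = 2864.2700 rpm, dir flips to +; running = +2864.2700

+2864.2700 rpm (same as input, |ω| = 2864.2700 rpm)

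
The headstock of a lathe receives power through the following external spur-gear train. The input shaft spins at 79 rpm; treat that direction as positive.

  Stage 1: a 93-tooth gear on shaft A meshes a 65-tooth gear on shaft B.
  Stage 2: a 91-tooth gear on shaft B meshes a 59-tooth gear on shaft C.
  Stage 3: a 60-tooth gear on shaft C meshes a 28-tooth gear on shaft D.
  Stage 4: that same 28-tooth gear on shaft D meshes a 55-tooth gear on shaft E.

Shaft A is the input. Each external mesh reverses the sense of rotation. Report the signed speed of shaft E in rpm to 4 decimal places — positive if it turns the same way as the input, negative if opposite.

Stage 1 [93T→65T]: ω = 79.0000×93/65 = 113.0308 rpm, dir flips to −; running = −113.0308
Stage 2 [91T→59T]: ω = 113.0308×91/59 = 174.3356 rpm, dir flips to +; running = +174.3356
Stage 3 [60T→28T]: ω = 174.3356×60/28 = 373.5763 rpm, dir flips to −; running = −373.5763
Stage 4 [28T→55T]: ω = 373.5763×28/55 = 190.1843 rpm, dir flips to +; running = +190.1843

+190.1843 rpm (same as input, |ω| = 190.1843 rpm)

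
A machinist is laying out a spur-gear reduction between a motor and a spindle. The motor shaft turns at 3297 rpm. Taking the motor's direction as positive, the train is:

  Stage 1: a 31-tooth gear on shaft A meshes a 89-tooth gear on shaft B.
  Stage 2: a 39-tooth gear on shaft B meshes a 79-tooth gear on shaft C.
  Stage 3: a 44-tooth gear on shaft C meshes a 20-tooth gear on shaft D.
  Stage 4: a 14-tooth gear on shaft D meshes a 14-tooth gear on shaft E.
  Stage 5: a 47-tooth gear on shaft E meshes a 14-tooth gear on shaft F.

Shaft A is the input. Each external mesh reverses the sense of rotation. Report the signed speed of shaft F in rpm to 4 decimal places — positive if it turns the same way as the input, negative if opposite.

-4187.1706 rpm (opposite to input, |ω| = 4187.1706 rpm)

Stage 1 [31T→89T]: ω = 3297.0000×31/89 = 1148.3933 rpm, dir flips to −; running = −1148.3933
Stage 2 [39T→79T]: ω = 1148.3933×39/79 = 566.9283 rpm, dir flips to +; running = +566.9283
Stage 3 [44T→20T]: ω = 566.9283×44/20 = 1247.2423 rpm, dir flips to −; running = −1247.2423
Stage 4 [14T→14T]: ω = 1247.2423×14/14 = 1247.2423 rpm, dir flips to +; running = +1247.2423
Stage 5 [47T→14T]: ω = 1247.2423×47/14 = 4187.1706 rpm, dir flips to −; running = −4187.1706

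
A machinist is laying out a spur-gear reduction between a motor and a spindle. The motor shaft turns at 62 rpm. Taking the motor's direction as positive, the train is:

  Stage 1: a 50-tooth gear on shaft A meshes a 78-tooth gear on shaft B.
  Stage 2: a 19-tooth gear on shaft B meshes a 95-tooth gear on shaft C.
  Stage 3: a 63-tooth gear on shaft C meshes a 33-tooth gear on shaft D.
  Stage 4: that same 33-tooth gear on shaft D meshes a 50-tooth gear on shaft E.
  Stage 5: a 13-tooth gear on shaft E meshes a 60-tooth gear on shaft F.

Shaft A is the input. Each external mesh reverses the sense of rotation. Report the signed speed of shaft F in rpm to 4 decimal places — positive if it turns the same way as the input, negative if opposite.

-2.1700 rpm (opposite to input, |ω| = 2.1700 rpm)

Stage 1 [50T→78T]: ω = 62.0000×50/78 = 39.7436 rpm, dir flips to −; running = −39.7436
Stage 2 [19T→95T]: ω = 39.7436×19/95 = 7.9487 rpm, dir flips to +; running = +7.9487
Stage 3 [63T→33T]: ω = 7.9487×63/33 = 15.1748 rpm, dir flips to −; running = −15.1748
Stage 4 [33T→50T]: ω = 15.1748×33/50 = 10.0154 rpm, dir flips to +; running = +10.0154
Stage 5 [13T→60T]: ω = 10.0154×13/60 = 2.1700 rpm, dir flips to −; running = −2.1700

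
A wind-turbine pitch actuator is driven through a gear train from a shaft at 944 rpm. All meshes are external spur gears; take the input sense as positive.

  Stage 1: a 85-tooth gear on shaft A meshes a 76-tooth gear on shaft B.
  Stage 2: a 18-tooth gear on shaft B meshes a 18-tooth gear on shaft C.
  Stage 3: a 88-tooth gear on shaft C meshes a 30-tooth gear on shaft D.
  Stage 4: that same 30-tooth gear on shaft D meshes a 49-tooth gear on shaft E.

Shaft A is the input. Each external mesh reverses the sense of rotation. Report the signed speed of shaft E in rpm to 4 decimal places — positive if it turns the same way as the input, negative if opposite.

Stage 1 [85T→76T]: ω = 944.0000×85/76 = 1055.7895 rpm, dir flips to −; running = −1055.7895
Stage 2 [18T→18T]: ω = 1055.7895×18/18 = 1055.7895 rpm, dir flips to +; running = +1055.7895
Stage 3 [88T→30T]: ω = 1055.7895×88/30 = 3096.9825 rpm, dir flips to −; running = −3096.9825
Stage 4 [30T→49T]: ω = 3096.9825×30/49 = 1896.1117 rpm, dir flips to +; running = +1896.1117

+1896.1117 rpm (same as input, |ω| = 1896.1117 rpm)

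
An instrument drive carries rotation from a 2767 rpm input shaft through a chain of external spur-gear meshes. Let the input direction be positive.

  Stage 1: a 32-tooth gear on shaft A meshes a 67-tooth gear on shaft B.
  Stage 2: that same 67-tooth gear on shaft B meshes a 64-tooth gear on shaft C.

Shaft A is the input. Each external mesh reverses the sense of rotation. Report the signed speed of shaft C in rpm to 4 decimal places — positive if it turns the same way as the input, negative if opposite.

Stage 1 [32T→67T]: ω = 2767.0000×32/67 = 1321.5522 rpm, dir flips to −; running = −1321.5522
Stage 2 [67T→64T]: ω = 1321.5522×67/64 = 1383.5000 rpm, dir flips to +; running = +1383.5000

+1383.5000 rpm (same as input, |ω| = 1383.5000 rpm)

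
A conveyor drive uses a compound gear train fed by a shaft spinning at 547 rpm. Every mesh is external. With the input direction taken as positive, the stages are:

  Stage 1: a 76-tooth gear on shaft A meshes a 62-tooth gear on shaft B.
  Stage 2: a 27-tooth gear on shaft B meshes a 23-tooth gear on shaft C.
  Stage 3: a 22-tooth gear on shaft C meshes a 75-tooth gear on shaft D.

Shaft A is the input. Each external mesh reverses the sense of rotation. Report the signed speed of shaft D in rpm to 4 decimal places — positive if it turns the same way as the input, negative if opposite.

-230.8908 rpm (opposite to input, |ω| = 230.8908 rpm)

Stage 1 [76T→62T]: ω = 547.0000×76/62 = 670.5161 rpm, dir flips to −; running = −670.5161
Stage 2 [27T→23T]: ω = 670.5161×27/23 = 787.1276 rpm, dir flips to +; running = +787.1276
Stage 3 [22T→75T]: ω = 787.1276×22/75 = 230.8908 rpm, dir flips to −; running = −230.8908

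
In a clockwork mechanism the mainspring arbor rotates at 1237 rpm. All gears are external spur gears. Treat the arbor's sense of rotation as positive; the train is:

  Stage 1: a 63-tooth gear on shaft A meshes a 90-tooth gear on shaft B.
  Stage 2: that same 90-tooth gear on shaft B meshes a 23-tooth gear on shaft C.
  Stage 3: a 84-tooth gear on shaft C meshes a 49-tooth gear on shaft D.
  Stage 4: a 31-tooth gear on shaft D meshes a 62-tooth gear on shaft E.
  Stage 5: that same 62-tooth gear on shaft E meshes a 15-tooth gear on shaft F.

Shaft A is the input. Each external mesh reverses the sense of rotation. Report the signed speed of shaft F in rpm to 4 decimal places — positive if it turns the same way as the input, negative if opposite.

-12004.2783 rpm (opposite to input, |ω| = 12004.2783 rpm)

Stage 1 [63T→90T]: ω = 1237.0000×63/90 = 865.9000 rpm, dir flips to −; running = −865.9000
Stage 2 [90T→23T]: ω = 865.9000×90/23 = 3388.3043 rpm, dir flips to +; running = +3388.3043
Stage 3 [84T→49T]: ω = 3388.3043×84/49 = 5808.5217 rpm, dir flips to −; running = −5808.5217
Stage 4 [31T→62T]: ω = 5808.5217×31/62 = 2904.2609 rpm, dir flips to +; running = +2904.2609
Stage 5 [62T→15T]: ω = 2904.2609×62/15 = 12004.2783 rpm, dir flips to −; running = −12004.2783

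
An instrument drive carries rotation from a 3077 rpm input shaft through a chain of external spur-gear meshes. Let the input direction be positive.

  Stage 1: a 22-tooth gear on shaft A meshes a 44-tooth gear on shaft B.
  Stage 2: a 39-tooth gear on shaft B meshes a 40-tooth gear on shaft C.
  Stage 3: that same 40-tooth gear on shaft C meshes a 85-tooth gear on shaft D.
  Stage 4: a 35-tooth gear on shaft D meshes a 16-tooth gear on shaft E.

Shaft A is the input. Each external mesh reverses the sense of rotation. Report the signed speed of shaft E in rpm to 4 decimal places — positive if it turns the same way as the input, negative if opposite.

Stage 1 [22T→44T]: ω = 3077.0000×22/44 = 1538.5000 rpm, dir flips to −; running = −1538.5000
Stage 2 [39T→40T]: ω = 1538.5000×39/40 = 1500.0375 rpm, dir flips to +; running = +1500.0375
Stage 3 [40T→85T]: ω = 1500.0375×40/85 = 705.9000 rpm, dir flips to −; running = −705.9000
Stage 4 [35T→16T]: ω = 705.9000×35/16 = 1544.1562 rpm, dir flips to +; running = +1544.1562

+1544.1562 rpm (same as input, |ω| = 1544.1562 rpm)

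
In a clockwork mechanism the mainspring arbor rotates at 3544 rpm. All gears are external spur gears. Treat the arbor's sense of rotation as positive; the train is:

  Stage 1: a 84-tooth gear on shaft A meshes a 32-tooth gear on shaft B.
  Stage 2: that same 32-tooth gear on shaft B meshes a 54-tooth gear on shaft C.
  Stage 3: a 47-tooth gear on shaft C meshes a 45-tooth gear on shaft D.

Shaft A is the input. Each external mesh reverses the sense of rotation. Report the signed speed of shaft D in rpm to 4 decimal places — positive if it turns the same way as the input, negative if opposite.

-5757.9062 rpm (opposite to input, |ω| = 5757.9062 rpm)

Stage 1 [84T→32T]: ω = 3544.0000×84/32 = 9303.0000 rpm, dir flips to −; running = −9303.0000
Stage 2 [32T→54T]: ω = 9303.0000×32/54 = 5512.8889 rpm, dir flips to +; running = +5512.8889
Stage 3 [47T→45T]: ω = 5512.8889×47/45 = 5757.9062 rpm, dir flips to −; running = −5757.9062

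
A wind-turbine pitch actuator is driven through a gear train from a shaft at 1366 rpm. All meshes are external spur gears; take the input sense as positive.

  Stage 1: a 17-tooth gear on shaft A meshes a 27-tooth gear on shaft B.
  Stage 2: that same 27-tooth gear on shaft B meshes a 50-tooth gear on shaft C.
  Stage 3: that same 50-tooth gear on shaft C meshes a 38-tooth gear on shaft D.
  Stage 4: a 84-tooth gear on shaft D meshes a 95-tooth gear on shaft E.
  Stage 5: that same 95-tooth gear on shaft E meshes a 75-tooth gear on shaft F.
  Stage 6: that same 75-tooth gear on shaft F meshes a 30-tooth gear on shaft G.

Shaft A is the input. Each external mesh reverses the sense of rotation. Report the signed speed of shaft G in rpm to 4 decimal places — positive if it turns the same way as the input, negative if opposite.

+1711.0947 rpm (same as input, |ω| = 1711.0947 rpm)

Stage 1 [17T→27T]: ω = 1366.0000×17/27 = 860.0741 rpm, dir flips to −; running = −860.0741
Stage 2 [27T→50T]: ω = 860.0741×27/50 = 464.4400 rpm, dir flips to +; running = +464.4400
Stage 3 [50T→38T]: ω = 464.4400×50/38 = 611.1053 rpm, dir flips to −; running = −611.1053
Stage 4 [84T→95T]: ω = 611.1053×84/95 = 540.3457 rpm, dir flips to +; running = +540.3457
Stage 5 [95T→75T]: ω = 540.3457×95/75 = 684.4379 rpm, dir flips to −; running = −684.4379
Stage 6 [75T→30T]: ω = 684.4379×75/30 = 1711.0947 rpm, dir flips to +; running = +1711.0947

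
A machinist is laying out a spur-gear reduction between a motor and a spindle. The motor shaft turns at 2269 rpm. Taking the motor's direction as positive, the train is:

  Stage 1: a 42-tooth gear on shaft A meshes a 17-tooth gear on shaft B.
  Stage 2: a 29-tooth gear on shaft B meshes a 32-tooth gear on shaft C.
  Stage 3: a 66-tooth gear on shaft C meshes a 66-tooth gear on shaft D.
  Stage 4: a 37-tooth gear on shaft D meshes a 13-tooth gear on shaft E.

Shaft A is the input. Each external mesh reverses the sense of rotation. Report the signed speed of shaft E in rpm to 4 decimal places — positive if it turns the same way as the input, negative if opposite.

+14459.0998 rpm (same as input, |ω| = 14459.0998 rpm)

Stage 1 [42T→17T]: ω = 2269.0000×42/17 = 5605.7647 rpm, dir flips to −; running = −5605.7647
Stage 2 [29T→32T]: ω = 5605.7647×29/32 = 5080.2243 rpm, dir flips to +; running = +5080.2243
Stage 3 [66T→66T]: ω = 5080.2243×66/66 = 5080.2243 rpm, dir flips to −; running = −5080.2243
Stage 4 [37T→13T]: ω = 5080.2243×37/13 = 14459.0998 rpm, dir flips to +; running = +14459.0998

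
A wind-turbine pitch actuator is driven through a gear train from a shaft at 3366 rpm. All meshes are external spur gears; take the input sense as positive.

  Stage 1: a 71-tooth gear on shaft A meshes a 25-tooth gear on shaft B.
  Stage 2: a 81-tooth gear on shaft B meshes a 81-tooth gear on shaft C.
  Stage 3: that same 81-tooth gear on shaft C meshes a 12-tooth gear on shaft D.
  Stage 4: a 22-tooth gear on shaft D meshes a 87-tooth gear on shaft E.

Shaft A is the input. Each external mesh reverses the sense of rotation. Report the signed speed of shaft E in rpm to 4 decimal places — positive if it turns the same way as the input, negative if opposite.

+16316.9752 rpm (same as input, |ω| = 16316.9752 rpm)

Stage 1 [71T→25T]: ω = 3366.0000×71/25 = 9559.4400 rpm, dir flips to −; running = −9559.4400
Stage 2 [81T→81T]: ω = 9559.4400×81/81 = 9559.4400 rpm, dir flips to +; running = +9559.4400
Stage 3 [81T→12T]: ω = 9559.4400×81/12 = 64526.2200 rpm, dir flips to −; running = −64526.2200
Stage 4 [22T→87T]: ω = 64526.2200×22/87 = 16316.9752 rpm, dir flips to +; running = +16316.9752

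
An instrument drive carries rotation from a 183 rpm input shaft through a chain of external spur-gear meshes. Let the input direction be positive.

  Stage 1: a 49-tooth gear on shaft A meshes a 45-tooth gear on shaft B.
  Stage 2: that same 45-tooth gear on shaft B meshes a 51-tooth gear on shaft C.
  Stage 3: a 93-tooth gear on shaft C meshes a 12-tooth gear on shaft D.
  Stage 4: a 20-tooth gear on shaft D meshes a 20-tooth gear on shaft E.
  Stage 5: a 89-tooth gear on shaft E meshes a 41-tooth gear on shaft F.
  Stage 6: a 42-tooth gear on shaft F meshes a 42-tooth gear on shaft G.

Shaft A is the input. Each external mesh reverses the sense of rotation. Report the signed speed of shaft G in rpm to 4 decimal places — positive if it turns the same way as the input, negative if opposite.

+2957.9093 rpm (same as input, |ω| = 2957.9093 rpm)

Stage 1 [49T→45T]: ω = 183.0000×49/45 = 199.2667 rpm, dir flips to −; running = −199.2667
Stage 2 [45T→51T]: ω = 199.2667×45/51 = 175.8235 rpm, dir flips to +; running = +175.8235
Stage 3 [93T→12T]: ω = 175.8235×93/12 = 1362.6324 rpm, dir flips to −; running = −1362.6324
Stage 4 [20T→20T]: ω = 1362.6324×20/20 = 1362.6324 rpm, dir flips to +; running = +1362.6324
Stage 5 [89T→41T]: ω = 1362.6324×89/41 = 2957.9093 rpm, dir flips to −; running = −2957.9093
Stage 6 [42T→42T]: ω = 2957.9093×42/42 = 2957.9093 rpm, dir flips to +; running = +2957.9093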